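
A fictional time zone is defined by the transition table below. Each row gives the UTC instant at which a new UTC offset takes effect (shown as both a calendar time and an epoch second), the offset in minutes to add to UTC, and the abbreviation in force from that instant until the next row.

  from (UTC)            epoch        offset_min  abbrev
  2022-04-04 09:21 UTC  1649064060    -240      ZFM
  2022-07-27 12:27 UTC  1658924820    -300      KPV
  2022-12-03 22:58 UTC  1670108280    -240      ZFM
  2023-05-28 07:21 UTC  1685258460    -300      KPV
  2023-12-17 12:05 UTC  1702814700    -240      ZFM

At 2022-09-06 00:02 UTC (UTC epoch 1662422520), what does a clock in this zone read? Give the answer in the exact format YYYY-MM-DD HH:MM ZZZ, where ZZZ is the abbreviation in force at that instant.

2022-09-05 19:02 KPV

Query: 2022-09-06 00:02 UTC
Rule 2/5 (KPV, -05:00): 2022-07-27 12:27 UTC ≤ query < 2022-12-03 22:58 UTC
0·60 + 2 - 300 = -298 min
-298 = -1·1440 + 1142; 1142 = 19·60 + 2 → 19:02, 2022-09-06 - 1 day = 2022-09-05
→ 2022-09-05 19:02 KPV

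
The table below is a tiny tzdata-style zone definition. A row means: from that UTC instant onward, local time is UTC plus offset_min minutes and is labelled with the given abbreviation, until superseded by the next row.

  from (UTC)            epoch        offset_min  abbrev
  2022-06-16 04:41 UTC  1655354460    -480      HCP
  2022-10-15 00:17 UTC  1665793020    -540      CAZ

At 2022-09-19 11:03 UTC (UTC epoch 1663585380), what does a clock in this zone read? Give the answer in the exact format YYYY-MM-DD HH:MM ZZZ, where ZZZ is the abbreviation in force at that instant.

Query: 2022-09-19 11:03 UTC
Rule 1/2 (HCP, -08:00): 2022-06-16 04:41 UTC ≤ query < 2022-10-15 00:17 UTC
11·60 + 3 - 480 = 183 min
183 = 0·1440 + 183; 183 = 3·60 + 3 → 03:03, same day
→ 2022-09-19 03:03 HCP

2022-09-19 03:03 HCP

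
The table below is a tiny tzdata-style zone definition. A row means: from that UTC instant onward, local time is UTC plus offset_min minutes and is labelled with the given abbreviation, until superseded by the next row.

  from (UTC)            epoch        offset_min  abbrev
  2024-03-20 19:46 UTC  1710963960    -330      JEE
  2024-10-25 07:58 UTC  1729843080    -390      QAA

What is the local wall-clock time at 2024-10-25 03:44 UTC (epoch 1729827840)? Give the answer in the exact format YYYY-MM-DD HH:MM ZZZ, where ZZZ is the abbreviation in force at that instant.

2024-10-24 22:14 JEE

Query: 2024-10-25 03:44 UTC
Rule 1/2 (JEE, -05:30): 2024-03-20 19:46 UTC ≤ query < 2024-10-25 07:58 UTC
3·60 + 44 - 330 = -106 min
-106 = -1·1440 + 1334; 1334 = 22·60 + 14 → 22:14, 2024-10-25 - 1 day = 2024-10-24
→ 2024-10-24 22:14 JEE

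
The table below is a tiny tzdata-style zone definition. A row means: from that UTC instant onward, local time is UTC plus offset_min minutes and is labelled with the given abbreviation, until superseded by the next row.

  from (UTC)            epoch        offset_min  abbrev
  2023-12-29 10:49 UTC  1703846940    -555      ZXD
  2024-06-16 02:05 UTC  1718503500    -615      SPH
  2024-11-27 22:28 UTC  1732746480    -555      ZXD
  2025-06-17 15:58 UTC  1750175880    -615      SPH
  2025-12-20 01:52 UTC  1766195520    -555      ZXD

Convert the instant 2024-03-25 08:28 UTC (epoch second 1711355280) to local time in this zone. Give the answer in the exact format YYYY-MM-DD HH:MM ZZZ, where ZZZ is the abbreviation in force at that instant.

Query: 2024-03-25 08:28 UTC
Rule 1/5 (ZXD, -09:15): 2023-12-29 10:49 UTC ≤ query < 2024-06-16 02:05 UTC
8·60 + 28 - 555 = -47 min
-47 = -1·1440 + 1393; 1393 = 23·60 + 13 → 23:13, 2024-03-25 - 1 day = 2024-03-24
→ 2024-03-24 23:13 ZXD

2024-03-24 23:13 ZXD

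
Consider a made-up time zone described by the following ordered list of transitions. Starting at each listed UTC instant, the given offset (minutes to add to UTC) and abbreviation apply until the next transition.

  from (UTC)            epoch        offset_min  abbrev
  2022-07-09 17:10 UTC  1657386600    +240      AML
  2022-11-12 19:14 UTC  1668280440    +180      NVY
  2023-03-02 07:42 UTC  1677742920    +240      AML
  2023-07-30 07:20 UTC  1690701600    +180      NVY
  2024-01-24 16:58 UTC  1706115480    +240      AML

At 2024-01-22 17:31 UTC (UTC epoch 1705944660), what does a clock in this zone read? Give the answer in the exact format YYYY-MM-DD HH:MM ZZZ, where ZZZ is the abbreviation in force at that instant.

Query: 2024-01-22 17:31 UTC
Rule 4/5 (NVY, +03:00): 2023-07-30 07:20 UTC ≤ query < 2024-01-24 16:58 UTC
17·60 + 31 + 180 = 1231 min
1231 = 0·1440 + 1231; 1231 = 20·60 + 31 → 20:31, same day
→ 2024-01-22 20:31 NVY

2024-01-22 20:31 NVY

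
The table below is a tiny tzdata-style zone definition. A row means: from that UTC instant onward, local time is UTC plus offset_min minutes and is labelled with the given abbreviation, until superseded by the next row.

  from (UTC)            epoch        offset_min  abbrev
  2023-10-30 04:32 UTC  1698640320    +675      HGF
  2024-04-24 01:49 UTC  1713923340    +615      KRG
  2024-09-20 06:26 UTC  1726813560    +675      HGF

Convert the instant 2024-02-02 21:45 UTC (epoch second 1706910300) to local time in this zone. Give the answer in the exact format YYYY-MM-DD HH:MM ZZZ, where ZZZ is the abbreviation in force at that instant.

Query: 2024-02-02 21:45 UTC
Rule 1/3 (HGF, +11:15): 2023-10-30 04:32 UTC ≤ query < 2024-04-24 01:49 UTC
21·60 + 45 + 675 = 1980 min
1980 = 1·1440 + 540; 540 = 9·60 + 0 → 09:00, 2024-02-02 + 1 day = 2024-02-03
→ 2024-02-03 09:00 HGF

2024-02-03 09:00 HGF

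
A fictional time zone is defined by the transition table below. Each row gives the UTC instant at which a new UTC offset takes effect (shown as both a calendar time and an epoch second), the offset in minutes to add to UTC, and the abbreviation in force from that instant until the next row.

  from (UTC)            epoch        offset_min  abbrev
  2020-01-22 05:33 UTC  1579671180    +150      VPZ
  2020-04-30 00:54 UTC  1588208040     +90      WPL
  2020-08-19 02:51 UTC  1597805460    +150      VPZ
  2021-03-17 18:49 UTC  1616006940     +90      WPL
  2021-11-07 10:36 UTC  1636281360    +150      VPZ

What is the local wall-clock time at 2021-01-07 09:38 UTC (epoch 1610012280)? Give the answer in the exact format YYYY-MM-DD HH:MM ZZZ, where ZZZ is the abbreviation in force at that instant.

2021-01-07 12:08 VPZ

Query: 2021-01-07 09:38 UTC
Rule 3/5 (VPZ, +02:30): 2020-08-19 02:51 UTC ≤ query < 2021-03-17 18:49 UTC
9·60 + 38 + 150 = 728 min
728 = 0·1440 + 728; 728 = 12·60 + 8 → 12:08, same day
→ 2021-01-07 12:08 VPZ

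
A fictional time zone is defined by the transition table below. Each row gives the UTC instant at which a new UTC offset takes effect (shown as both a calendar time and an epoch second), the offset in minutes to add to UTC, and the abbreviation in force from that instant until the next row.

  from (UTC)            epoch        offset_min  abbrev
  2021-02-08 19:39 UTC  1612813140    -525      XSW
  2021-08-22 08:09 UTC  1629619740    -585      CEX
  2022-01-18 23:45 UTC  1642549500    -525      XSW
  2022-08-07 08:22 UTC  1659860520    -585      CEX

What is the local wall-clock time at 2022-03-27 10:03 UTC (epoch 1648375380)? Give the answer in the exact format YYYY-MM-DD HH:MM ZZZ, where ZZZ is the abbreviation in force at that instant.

2022-03-27 01:18 XSW

Query: 2022-03-27 10:03 UTC
Rule 3/4 (XSW, -08:45): 2022-01-18 23:45 UTC ≤ query < 2022-08-07 08:22 UTC
10·60 + 3 - 525 = 78 min
78 = 0·1440 + 78; 78 = 1·60 + 18 → 01:18, same day
→ 2022-03-27 01:18 XSW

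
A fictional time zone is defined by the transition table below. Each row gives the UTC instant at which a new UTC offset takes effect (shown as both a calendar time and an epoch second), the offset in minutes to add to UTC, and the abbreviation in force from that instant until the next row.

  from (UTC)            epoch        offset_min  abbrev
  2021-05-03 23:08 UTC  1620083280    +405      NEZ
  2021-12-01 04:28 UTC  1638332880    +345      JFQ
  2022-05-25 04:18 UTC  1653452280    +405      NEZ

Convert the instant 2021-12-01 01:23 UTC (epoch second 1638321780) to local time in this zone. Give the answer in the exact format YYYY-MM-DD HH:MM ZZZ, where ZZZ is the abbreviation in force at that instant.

Query: 2021-12-01 01:23 UTC
Rule 1/3 (NEZ, +06:45): 2021-05-03 23:08 UTC ≤ query < 2021-12-01 04:28 UTC
1·60 + 23 + 405 = 488 min
488 = 0·1440 + 488; 488 = 8·60 + 8 → 08:08, same day
→ 2021-12-01 08:08 NEZ

2021-12-01 08:08 NEZ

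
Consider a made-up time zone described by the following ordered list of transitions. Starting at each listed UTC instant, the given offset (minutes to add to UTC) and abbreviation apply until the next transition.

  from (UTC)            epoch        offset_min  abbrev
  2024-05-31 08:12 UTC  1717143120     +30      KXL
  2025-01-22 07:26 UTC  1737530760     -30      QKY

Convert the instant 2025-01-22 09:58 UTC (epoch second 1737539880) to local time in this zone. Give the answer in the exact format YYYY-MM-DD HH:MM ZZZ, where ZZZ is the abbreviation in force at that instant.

Query: 2025-01-22 09:58 UTC
Rule 2/2 (QKY, -00:30): 2025-01-22 07:26 UTC ≤ query < +∞
9·60 + 58 - 30 = 568 min
568 = 0·1440 + 568; 568 = 9·60 + 28 → 09:28, same day
→ 2025-01-22 09:28 QKY

2025-01-22 09:28 QKY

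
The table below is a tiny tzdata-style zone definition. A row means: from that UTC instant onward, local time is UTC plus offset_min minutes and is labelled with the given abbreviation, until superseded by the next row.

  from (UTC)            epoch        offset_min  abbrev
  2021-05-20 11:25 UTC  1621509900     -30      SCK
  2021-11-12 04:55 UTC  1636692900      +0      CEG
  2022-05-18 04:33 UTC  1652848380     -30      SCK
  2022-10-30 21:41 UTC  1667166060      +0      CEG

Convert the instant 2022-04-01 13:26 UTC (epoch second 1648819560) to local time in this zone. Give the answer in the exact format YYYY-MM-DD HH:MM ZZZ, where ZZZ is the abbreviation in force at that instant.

2022-04-01 13:26 CEG

Query: 2022-04-01 13:26 UTC
Rule 2/4 (CEG, +00:00): 2021-11-12 04:55 UTC ≤ query < 2022-05-18 04:33 UTC
13·60 + 26 + 0 = 806 min
806 = 0·1440 + 806; 806 = 13·60 + 26 → 13:26, same day
→ 2022-04-01 13:26 CEG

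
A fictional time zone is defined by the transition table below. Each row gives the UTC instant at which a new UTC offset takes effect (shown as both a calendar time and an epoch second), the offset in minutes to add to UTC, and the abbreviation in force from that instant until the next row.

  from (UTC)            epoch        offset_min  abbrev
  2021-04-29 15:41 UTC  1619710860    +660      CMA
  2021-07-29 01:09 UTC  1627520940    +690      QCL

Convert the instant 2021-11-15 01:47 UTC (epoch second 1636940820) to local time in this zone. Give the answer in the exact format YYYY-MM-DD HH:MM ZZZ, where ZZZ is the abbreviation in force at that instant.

2021-11-15 13:17 QCL

Query: 2021-11-15 01:47 UTC
Rule 2/2 (QCL, +11:30): 2021-07-29 01:09 UTC ≤ query < +∞
1·60 + 47 + 690 = 797 min
797 = 0·1440 + 797; 797 = 13·60 + 17 → 13:17, same day
→ 2021-11-15 13:17 QCL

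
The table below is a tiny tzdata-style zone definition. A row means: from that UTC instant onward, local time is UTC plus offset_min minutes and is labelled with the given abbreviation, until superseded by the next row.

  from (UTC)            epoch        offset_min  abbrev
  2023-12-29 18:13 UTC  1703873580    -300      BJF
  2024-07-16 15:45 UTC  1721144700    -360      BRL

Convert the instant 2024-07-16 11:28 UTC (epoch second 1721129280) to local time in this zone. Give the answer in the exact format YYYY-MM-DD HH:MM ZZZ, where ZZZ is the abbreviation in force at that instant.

Query: 2024-07-16 11:28 UTC
Rule 1/2 (BJF, -05:00): 2023-12-29 18:13 UTC ≤ query < 2024-07-16 15:45 UTC
11·60 + 28 - 300 = 388 min
388 = 0·1440 + 388; 388 = 6·60 + 28 → 06:28, same day
→ 2024-07-16 06:28 BJF

2024-07-16 06:28 BJF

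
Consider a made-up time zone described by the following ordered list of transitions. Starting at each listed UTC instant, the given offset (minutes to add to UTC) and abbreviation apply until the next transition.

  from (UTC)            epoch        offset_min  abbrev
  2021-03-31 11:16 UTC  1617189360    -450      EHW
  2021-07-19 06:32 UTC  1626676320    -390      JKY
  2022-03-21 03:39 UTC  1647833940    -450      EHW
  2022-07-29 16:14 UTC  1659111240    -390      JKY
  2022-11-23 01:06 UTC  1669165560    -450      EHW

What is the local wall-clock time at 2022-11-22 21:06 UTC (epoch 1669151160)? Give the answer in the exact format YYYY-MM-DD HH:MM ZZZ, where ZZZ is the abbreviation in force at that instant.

2022-11-22 14:36 JKY

Query: 2022-11-22 21:06 UTC
Rule 4/5 (JKY, -06:30): 2022-07-29 16:14 UTC ≤ query < 2022-11-23 01:06 UTC
21·60 + 6 - 390 = 876 min
876 = 0·1440 + 876; 876 = 14·60 + 36 → 14:36, same day
→ 2022-11-22 14:36 JKY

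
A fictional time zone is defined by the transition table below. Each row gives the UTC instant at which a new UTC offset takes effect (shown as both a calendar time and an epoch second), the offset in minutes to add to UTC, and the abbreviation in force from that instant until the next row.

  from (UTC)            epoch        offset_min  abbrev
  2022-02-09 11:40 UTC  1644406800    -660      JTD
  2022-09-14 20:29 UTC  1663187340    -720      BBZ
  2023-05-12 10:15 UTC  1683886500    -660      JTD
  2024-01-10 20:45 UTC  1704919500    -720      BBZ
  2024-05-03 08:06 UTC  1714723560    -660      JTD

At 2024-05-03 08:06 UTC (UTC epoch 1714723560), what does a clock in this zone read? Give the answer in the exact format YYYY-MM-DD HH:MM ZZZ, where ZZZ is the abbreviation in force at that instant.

2024-05-02 21:06 JTD

Query: 2024-05-03 08:06 UTC
Rule 5/5 (JTD, -11:00): 2024-05-03 08:06 UTC ≤ query < +∞
8·60 + 6 - 660 = -174 min
-174 = -1·1440 + 1266; 1266 = 21·60 + 6 → 21:06, 2024-05-03 - 1 day = 2024-05-02
→ 2024-05-02 21:06 JTD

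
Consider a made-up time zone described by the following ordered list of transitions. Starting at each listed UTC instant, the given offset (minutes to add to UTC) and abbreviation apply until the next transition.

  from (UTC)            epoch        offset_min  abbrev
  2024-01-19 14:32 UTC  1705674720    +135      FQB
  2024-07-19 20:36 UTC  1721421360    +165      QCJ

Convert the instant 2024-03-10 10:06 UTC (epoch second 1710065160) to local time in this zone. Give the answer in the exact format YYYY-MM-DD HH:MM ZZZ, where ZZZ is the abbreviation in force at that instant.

2024-03-10 12:21 FQB

Query: 2024-03-10 10:06 UTC
Rule 1/2 (FQB, +02:15): 2024-01-19 14:32 UTC ≤ query < 2024-07-19 20:36 UTC
10·60 + 6 + 135 = 741 min
741 = 0·1440 + 741; 741 = 12·60 + 21 → 12:21, same day
→ 2024-03-10 12:21 FQB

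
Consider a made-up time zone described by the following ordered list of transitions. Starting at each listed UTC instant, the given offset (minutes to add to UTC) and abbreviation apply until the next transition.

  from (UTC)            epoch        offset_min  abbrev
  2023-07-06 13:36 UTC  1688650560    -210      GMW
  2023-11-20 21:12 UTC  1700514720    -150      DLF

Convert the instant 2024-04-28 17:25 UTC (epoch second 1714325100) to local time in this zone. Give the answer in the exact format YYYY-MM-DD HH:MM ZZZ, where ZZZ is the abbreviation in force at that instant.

Query: 2024-04-28 17:25 UTC
Rule 2/2 (DLF, -02:30): 2023-11-20 21:12 UTC ≤ query < +∞
17·60 + 25 - 150 = 895 min
895 = 0·1440 + 895; 895 = 14·60 + 55 → 14:55, same day
→ 2024-04-28 14:55 DLF

2024-04-28 14:55 DLF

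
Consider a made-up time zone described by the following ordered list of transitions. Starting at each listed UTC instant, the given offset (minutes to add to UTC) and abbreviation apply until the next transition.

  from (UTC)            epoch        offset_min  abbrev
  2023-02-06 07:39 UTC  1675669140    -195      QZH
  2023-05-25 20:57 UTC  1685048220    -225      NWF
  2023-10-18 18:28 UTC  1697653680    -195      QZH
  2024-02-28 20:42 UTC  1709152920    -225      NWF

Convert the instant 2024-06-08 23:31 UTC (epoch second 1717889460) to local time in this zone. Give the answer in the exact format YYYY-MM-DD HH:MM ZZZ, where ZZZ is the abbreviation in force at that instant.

2024-06-08 19:46 NWF

Query: 2024-06-08 23:31 UTC
Rule 4/4 (NWF, -03:45): 2024-02-28 20:42 UTC ≤ query < +∞
23·60 + 31 - 225 = 1186 min
1186 = 0·1440 + 1186; 1186 = 19·60 + 46 → 19:46, same day
→ 2024-06-08 19:46 NWF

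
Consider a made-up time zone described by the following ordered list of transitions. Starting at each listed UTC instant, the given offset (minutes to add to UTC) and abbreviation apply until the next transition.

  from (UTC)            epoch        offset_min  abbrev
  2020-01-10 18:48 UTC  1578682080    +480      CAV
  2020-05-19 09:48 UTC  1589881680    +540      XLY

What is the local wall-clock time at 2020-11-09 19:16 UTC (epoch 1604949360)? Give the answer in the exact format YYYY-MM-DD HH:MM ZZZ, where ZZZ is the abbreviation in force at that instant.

Query: 2020-11-09 19:16 UTC
Rule 2/2 (XLY, +09:00): 2020-05-19 09:48 UTC ≤ query < +∞
19·60 + 16 + 540 = 1696 min
1696 = 1·1440 + 256; 256 = 4·60 + 16 → 04:16, 2020-11-09 + 1 day = 2020-11-10
→ 2020-11-10 04:16 XLY

2020-11-10 04:16 XLY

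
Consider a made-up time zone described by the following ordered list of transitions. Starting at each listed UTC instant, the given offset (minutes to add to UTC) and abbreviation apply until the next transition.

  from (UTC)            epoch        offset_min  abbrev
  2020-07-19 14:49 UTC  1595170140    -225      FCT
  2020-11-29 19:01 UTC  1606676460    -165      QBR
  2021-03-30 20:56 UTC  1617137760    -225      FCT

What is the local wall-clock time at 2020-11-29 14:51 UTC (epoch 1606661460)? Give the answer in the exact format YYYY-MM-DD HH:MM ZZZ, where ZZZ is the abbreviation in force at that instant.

2020-11-29 11:06 FCT

Query: 2020-11-29 14:51 UTC
Rule 1/3 (FCT, -03:45): 2020-07-19 14:49 UTC ≤ query < 2020-11-29 19:01 UTC
14·60 + 51 - 225 = 666 min
666 = 0·1440 + 666; 666 = 11·60 + 6 → 11:06, same day
→ 2020-11-29 11:06 FCT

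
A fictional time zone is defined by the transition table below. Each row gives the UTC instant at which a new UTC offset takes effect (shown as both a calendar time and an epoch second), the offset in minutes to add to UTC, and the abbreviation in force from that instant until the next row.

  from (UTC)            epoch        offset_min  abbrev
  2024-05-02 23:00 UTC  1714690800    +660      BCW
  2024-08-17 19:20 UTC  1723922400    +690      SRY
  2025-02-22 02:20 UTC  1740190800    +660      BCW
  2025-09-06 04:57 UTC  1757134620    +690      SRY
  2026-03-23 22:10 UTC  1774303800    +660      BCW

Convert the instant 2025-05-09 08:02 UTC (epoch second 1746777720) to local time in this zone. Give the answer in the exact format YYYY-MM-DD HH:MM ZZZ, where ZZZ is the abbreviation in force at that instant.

2025-05-09 19:02 BCW

Query: 2025-05-09 08:02 UTC
Rule 3/5 (BCW, +11:00): 2025-02-22 02:20 UTC ≤ query < 2025-09-06 04:57 UTC
8·60 + 2 + 660 = 1142 min
1142 = 0·1440 + 1142; 1142 = 19·60 + 2 → 19:02, same day
→ 2025-05-09 19:02 BCW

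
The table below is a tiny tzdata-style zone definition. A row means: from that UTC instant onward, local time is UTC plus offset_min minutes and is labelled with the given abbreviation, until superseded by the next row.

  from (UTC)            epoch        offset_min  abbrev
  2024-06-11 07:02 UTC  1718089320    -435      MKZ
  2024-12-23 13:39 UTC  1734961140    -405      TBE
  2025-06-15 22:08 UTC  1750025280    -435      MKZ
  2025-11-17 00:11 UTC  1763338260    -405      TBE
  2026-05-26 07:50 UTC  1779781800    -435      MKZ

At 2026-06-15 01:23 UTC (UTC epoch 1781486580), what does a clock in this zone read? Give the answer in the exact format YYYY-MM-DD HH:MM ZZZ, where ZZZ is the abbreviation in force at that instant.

Query: 2026-06-15 01:23 UTC
Rule 5/5 (MKZ, -07:15): 2026-05-26 07:50 UTC ≤ query < +∞
1·60 + 23 - 435 = -352 min
-352 = -1·1440 + 1088; 1088 = 18·60 + 8 → 18:08, 2026-06-15 - 1 day = 2026-06-14
→ 2026-06-14 18:08 MKZ

2026-06-14 18:08 MKZ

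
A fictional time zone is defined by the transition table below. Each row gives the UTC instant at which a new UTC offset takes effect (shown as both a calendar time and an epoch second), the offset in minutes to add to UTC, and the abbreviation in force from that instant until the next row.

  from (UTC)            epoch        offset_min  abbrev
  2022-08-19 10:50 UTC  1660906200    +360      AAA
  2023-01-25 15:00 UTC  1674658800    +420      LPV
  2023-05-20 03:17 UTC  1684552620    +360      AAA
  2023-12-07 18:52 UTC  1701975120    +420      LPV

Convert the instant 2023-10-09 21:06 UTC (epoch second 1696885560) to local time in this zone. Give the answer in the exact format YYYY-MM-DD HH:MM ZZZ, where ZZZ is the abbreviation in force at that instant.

2023-10-10 03:06 AAA

Query: 2023-10-09 21:06 UTC
Rule 3/4 (AAA, +06:00): 2023-05-20 03:17 UTC ≤ query < 2023-12-07 18:52 UTC
21·60 + 6 + 360 = 1626 min
1626 = 1·1440 + 186; 186 = 3·60 + 6 → 03:06, 2023-10-09 + 1 day = 2023-10-10
→ 2023-10-10 03:06 AAA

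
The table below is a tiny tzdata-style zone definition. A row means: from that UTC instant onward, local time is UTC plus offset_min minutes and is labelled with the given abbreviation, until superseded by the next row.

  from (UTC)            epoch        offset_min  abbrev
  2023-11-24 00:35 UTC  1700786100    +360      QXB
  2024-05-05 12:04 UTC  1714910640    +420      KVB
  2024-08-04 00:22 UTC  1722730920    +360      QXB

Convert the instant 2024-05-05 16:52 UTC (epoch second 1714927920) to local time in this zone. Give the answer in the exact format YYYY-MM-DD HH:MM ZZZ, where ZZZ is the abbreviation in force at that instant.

2024-05-05 23:52 KVB

Query: 2024-05-05 16:52 UTC
Rule 2/3 (KVB, +07:00): 2024-05-05 12:04 UTC ≤ query < 2024-08-04 00:22 UTC
16·60 + 52 + 420 = 1432 min
1432 = 0·1440 + 1432; 1432 = 23·60 + 52 → 23:52, same day
→ 2024-05-05 23:52 KVB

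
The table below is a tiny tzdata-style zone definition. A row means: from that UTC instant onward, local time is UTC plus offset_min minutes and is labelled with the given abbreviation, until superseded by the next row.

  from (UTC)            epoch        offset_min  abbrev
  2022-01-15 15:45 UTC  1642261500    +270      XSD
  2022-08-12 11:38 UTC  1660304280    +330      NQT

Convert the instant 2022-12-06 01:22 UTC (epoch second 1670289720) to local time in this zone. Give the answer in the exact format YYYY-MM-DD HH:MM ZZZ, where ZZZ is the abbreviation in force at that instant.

Query: 2022-12-06 01:22 UTC
Rule 2/2 (NQT, +05:30): 2022-08-12 11:38 UTC ≤ query < +∞
1·60 + 22 + 330 = 412 min
412 = 0·1440 + 412; 412 = 6·60 + 52 → 06:52, same day
→ 2022-12-06 06:52 NQT

2022-12-06 06:52 NQT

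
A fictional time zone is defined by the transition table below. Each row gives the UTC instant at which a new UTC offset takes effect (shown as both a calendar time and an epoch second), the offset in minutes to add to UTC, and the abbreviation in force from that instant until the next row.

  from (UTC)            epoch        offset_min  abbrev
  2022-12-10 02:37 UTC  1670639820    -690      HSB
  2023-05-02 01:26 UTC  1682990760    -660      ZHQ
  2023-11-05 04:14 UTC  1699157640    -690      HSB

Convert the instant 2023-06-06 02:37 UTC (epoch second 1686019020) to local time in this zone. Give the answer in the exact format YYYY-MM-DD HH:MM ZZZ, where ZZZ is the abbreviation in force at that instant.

2023-06-05 15:37 ZHQ

Query: 2023-06-06 02:37 UTC
Rule 2/3 (ZHQ, -11:00): 2023-05-02 01:26 UTC ≤ query < 2023-11-05 04:14 UTC
2·60 + 37 - 660 = -503 min
-503 = -1·1440 + 937; 937 = 15·60 + 37 → 15:37, 2023-06-06 - 1 day = 2023-06-05
→ 2023-06-05 15:37 ZHQ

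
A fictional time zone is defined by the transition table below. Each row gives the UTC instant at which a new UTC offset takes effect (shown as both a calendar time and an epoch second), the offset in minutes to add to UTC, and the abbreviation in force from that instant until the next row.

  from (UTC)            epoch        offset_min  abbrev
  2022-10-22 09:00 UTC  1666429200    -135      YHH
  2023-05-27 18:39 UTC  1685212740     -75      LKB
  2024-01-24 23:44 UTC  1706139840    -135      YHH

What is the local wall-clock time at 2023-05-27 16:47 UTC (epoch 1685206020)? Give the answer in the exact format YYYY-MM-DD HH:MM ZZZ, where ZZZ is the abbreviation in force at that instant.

Query: 2023-05-27 16:47 UTC
Rule 1/3 (YHH, -02:15): 2022-10-22 09:00 UTC ≤ query < 2023-05-27 18:39 UTC
16·60 + 47 - 135 = 872 min
872 = 0·1440 + 872; 872 = 14·60 + 32 → 14:32, same day
→ 2023-05-27 14:32 YHH

2023-05-27 14:32 YHH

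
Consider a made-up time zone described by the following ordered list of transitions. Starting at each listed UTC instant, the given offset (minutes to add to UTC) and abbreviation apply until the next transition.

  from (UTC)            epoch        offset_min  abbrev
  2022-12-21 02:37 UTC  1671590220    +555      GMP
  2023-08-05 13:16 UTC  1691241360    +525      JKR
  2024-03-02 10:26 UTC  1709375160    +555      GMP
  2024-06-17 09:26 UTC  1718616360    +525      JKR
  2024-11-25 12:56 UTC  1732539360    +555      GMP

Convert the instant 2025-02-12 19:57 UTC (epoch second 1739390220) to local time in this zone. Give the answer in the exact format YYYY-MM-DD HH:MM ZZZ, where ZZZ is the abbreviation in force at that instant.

2025-02-13 05:12 GMP

Query: 2025-02-12 19:57 UTC
Rule 5/5 (GMP, +09:15): 2024-11-25 12:56 UTC ≤ query < +∞
19·60 + 57 + 555 = 1752 min
1752 = 1·1440 + 312; 312 = 5·60 + 12 → 05:12, 2025-02-12 + 1 day = 2025-02-13
→ 2025-02-13 05:12 GMP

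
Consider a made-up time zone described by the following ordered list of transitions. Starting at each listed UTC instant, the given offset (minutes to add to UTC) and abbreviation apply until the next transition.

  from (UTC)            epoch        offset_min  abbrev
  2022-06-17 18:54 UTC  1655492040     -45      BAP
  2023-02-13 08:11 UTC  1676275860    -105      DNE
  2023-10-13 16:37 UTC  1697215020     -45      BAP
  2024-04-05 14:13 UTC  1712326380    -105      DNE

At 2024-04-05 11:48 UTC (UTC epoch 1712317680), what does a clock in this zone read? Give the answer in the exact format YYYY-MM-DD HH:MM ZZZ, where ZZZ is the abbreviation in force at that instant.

2024-04-05 11:03 BAP

Query: 2024-04-05 11:48 UTC
Rule 3/4 (BAP, -00:45): 2023-10-13 16:37 UTC ≤ query < 2024-04-05 14:13 UTC
11·60 + 48 - 45 = 663 min
663 = 0·1440 + 663; 663 = 11·60 + 3 → 11:03, same day
→ 2024-04-05 11:03 BAP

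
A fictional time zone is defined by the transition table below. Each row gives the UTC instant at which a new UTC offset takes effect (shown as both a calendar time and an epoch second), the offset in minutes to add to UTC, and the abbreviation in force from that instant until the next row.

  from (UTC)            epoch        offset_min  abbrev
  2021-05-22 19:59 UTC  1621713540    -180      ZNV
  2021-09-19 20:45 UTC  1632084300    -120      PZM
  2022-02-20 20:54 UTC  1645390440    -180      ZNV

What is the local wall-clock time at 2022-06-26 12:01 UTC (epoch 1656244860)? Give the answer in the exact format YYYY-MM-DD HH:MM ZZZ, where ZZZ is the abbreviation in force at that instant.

Query: 2022-06-26 12:01 UTC
Rule 3/3 (ZNV, -03:00): 2022-02-20 20:54 UTC ≤ query < +∞
12·60 + 1 - 180 = 541 min
541 = 0·1440 + 541; 541 = 9·60 + 1 → 09:01, same day
→ 2022-06-26 09:01 ZNV

2022-06-26 09:01 ZNV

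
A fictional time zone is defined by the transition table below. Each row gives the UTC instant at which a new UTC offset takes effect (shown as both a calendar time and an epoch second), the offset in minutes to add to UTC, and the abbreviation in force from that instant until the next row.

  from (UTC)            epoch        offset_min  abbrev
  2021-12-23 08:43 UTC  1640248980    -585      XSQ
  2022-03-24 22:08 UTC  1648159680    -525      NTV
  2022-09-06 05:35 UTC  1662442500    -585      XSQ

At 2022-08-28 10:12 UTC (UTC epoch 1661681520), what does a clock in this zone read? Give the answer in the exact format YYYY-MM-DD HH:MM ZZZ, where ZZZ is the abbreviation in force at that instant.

2022-08-28 01:27 NTV

Query: 2022-08-28 10:12 UTC
Rule 2/3 (NTV, -08:45): 2022-03-24 22:08 UTC ≤ query < 2022-09-06 05:35 UTC
10·60 + 12 - 525 = 87 min
87 = 0·1440 + 87; 87 = 1·60 + 27 → 01:27, same day
→ 2022-08-28 01:27 NTV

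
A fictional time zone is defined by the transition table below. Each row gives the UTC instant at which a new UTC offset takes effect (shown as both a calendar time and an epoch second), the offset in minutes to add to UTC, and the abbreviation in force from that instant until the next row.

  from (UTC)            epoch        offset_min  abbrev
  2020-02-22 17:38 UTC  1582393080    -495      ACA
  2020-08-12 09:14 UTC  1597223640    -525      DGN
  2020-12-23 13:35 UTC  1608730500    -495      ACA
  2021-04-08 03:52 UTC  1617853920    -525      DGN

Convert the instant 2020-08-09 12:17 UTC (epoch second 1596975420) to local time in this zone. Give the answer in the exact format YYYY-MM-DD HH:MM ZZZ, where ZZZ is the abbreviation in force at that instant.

2020-08-09 04:02 ACA

Query: 2020-08-09 12:17 UTC
Rule 1/4 (ACA, -08:15): 2020-02-22 17:38 UTC ≤ query < 2020-08-12 09:14 UTC
12·60 + 17 - 495 = 242 min
242 = 0·1440 + 242; 242 = 4·60 + 2 → 04:02, same day
→ 2020-08-09 04:02 ACA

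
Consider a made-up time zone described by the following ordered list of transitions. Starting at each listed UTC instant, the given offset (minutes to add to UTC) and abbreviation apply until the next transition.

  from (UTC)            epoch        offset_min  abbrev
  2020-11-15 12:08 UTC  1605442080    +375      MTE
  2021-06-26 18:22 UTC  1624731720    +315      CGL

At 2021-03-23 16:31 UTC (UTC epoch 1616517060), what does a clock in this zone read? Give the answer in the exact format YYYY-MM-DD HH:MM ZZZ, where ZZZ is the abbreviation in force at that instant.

Query: 2021-03-23 16:31 UTC
Rule 1/2 (MTE, +06:15): 2020-11-15 12:08 UTC ≤ query < 2021-06-26 18:22 UTC
16·60 + 31 + 375 = 1366 min
1366 = 0·1440 + 1366; 1366 = 22·60 + 46 → 22:46, same day
→ 2021-03-23 22:46 MTE

2021-03-23 22:46 MTE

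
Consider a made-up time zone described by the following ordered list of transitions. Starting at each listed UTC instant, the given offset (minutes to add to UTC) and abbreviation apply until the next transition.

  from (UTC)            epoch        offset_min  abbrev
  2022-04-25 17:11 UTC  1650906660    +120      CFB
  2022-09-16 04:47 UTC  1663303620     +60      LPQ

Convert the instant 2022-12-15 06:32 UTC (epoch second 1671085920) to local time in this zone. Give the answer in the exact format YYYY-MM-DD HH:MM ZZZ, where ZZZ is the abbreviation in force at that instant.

Query: 2022-12-15 06:32 UTC
Rule 2/2 (LPQ, +01:00): 2022-09-16 04:47 UTC ≤ query < +∞
6·60 + 32 + 60 = 452 min
452 = 0·1440 + 452; 452 = 7·60 + 32 → 07:32, same day
→ 2022-12-15 07:32 LPQ

2022-12-15 07:32 LPQ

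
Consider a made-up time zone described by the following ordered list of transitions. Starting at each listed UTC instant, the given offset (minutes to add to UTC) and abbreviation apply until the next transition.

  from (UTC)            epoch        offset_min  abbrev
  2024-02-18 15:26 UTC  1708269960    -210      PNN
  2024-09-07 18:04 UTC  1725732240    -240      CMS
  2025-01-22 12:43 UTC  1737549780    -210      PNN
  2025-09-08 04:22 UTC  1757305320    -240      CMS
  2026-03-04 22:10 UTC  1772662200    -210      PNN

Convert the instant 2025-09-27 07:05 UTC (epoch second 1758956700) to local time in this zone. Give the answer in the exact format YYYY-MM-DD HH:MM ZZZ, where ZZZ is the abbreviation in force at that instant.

Query: 2025-09-27 07:05 UTC
Rule 4/5 (CMS, -04:00): 2025-09-08 04:22 UTC ≤ query < 2026-03-04 22:10 UTC
7·60 + 5 - 240 = 185 min
185 = 0·1440 + 185; 185 = 3·60 + 5 → 03:05, same day
→ 2025-09-27 03:05 CMS

2025-09-27 03:05 CMS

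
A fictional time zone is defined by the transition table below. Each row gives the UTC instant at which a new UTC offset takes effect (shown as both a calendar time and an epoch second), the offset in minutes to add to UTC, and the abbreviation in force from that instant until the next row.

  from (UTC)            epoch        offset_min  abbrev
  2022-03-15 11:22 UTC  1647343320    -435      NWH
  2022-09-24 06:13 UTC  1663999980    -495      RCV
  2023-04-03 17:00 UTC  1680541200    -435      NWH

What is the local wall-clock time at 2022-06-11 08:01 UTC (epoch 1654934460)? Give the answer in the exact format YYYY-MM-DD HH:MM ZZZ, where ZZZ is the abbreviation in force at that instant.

Query: 2022-06-11 08:01 UTC
Rule 1/3 (NWH, -07:15): 2022-03-15 11:22 UTC ≤ query < 2022-09-24 06:13 UTC
8·60 + 1 - 435 = 46 min
46 = 0·1440 + 46; 46 = 0·60 + 46 → 00:46, same day
→ 2022-06-11 00:46 NWH

2022-06-11 00:46 NWH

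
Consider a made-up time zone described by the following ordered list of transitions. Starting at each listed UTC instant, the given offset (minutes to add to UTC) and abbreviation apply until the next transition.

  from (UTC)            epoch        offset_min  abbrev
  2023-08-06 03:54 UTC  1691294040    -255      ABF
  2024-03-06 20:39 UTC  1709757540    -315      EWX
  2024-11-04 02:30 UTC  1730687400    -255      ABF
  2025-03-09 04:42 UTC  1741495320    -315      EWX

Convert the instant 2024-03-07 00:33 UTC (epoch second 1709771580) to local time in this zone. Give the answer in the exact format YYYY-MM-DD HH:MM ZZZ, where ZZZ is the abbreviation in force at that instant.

Query: 2024-03-07 00:33 UTC
Rule 2/4 (EWX, -05:15): 2024-03-06 20:39 UTC ≤ query < 2024-11-04 02:30 UTC
0·60 + 33 - 315 = -282 min
-282 = -1·1440 + 1158; 1158 = 19·60 + 18 → 19:18, 2024-03-07 - 1 day = 2024-03-06
→ 2024-03-06 19:18 EWX

2024-03-06 19:18 EWX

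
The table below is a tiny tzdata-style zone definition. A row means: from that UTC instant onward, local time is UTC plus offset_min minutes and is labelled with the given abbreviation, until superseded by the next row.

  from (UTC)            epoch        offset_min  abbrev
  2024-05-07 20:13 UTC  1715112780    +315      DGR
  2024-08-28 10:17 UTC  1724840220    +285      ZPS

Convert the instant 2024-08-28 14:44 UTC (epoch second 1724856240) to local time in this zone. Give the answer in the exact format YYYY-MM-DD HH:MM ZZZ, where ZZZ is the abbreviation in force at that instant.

2024-08-28 19:29 ZPS

Query: 2024-08-28 14:44 UTC
Rule 2/2 (ZPS, +04:45): 2024-08-28 10:17 UTC ≤ query < +∞
14·60 + 44 + 285 = 1169 min
1169 = 0·1440 + 1169; 1169 = 19·60 + 29 → 19:29, same day
→ 2024-08-28 19:29 ZPS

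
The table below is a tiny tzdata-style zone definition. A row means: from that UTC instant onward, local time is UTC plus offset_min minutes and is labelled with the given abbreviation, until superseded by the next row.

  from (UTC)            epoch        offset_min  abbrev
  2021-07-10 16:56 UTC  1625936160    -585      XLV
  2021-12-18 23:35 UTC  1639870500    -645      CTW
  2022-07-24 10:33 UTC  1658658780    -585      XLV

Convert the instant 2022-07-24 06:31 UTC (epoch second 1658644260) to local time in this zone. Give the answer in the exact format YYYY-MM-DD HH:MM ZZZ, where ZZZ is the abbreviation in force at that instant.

Query: 2022-07-24 06:31 UTC
Rule 2/3 (CTW, -10:45): 2021-12-18 23:35 UTC ≤ query < 2022-07-24 10:33 UTC
6·60 + 31 - 645 = -254 min
-254 = -1·1440 + 1186; 1186 = 19·60 + 46 → 19:46, 2022-07-24 - 1 day = 2022-07-23
→ 2022-07-23 19:46 CTW

2022-07-23 19:46 CTW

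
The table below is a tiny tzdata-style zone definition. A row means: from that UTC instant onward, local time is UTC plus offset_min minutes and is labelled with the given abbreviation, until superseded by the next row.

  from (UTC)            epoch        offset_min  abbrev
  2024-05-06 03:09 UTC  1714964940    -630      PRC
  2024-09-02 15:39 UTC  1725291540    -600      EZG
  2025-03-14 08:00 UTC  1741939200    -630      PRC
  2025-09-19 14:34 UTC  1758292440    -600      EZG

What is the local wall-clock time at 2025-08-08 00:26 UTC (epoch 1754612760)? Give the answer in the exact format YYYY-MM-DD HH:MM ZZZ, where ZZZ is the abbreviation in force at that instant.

2025-08-07 13:56 PRC

Query: 2025-08-08 00:26 UTC
Rule 3/4 (PRC, -10:30): 2025-03-14 08:00 UTC ≤ query < 2025-09-19 14:34 UTC
0·60 + 26 - 630 = -604 min
-604 = -1·1440 + 836; 836 = 13·60 + 56 → 13:56, 2025-08-08 - 1 day = 2025-08-07
→ 2025-08-07 13:56 PRC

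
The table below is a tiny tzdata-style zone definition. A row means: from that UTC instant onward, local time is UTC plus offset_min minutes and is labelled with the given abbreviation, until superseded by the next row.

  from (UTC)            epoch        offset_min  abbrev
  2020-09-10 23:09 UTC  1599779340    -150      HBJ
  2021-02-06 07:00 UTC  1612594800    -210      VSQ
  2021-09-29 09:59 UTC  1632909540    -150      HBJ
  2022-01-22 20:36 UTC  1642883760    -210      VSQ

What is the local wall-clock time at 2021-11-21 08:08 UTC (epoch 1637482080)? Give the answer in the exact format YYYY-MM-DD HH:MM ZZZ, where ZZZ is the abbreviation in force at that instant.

2021-11-21 05:38 HBJ

Query: 2021-11-21 08:08 UTC
Rule 3/4 (HBJ, -02:30): 2021-09-29 09:59 UTC ≤ query < 2022-01-22 20:36 UTC
8·60 + 8 - 150 = 338 min
338 = 0·1440 + 338; 338 = 5·60 + 38 → 05:38, same day
→ 2021-11-21 05:38 HBJ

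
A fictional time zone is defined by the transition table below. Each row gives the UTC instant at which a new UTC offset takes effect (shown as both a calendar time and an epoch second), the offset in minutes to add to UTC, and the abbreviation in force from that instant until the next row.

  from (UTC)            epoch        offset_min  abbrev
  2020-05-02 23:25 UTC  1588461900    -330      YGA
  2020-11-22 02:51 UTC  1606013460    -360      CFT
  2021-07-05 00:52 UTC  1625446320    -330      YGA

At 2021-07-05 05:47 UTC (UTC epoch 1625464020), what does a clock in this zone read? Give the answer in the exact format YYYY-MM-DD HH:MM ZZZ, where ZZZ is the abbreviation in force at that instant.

2021-07-05 00:17 YGA

Query: 2021-07-05 05:47 UTC
Rule 3/3 (YGA, -05:30): 2021-07-05 00:52 UTC ≤ query < +∞
5·60 + 47 - 330 = 17 min
17 = 0·1440 + 17; 17 = 0·60 + 17 → 00:17, same day
→ 2021-07-05 00:17 YGA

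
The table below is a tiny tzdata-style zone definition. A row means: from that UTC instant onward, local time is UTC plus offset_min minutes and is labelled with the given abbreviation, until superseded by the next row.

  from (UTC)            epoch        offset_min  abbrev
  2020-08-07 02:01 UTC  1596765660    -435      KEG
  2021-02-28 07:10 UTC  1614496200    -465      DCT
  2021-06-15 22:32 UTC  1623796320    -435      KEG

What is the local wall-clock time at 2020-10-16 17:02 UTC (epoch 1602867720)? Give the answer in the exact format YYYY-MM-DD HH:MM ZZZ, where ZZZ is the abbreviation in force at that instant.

2020-10-16 09:47 KEG

Query: 2020-10-16 17:02 UTC
Rule 1/3 (KEG, -07:15): 2020-08-07 02:01 UTC ≤ query < 2021-02-28 07:10 UTC
17·60 + 2 - 435 = 587 min
587 = 0·1440 + 587; 587 = 9·60 + 47 → 09:47, same day
→ 2020-10-16 09:47 KEG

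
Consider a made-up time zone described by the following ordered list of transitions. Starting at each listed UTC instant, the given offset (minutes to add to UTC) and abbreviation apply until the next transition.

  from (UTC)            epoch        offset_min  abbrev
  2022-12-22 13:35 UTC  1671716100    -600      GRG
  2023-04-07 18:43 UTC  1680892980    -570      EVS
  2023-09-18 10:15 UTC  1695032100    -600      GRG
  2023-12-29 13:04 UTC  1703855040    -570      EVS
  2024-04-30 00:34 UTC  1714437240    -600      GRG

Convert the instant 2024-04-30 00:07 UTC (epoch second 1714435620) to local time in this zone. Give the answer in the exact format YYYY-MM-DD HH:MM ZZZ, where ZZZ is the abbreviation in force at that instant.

2024-04-29 14:37 EVS

Query: 2024-04-30 00:07 UTC
Rule 4/5 (EVS, -09:30): 2023-12-29 13:04 UTC ≤ query < 2024-04-30 00:34 UTC
0·60 + 7 - 570 = -563 min
-563 = -1·1440 + 877; 877 = 14·60 + 37 → 14:37, 2024-04-30 - 1 day = 2024-04-29
→ 2024-04-29 14:37 EVS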